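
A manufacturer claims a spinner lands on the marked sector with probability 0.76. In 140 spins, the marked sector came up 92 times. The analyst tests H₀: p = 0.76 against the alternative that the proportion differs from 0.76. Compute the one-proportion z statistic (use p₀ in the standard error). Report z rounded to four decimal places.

z = -2.8496

p̂ = 92/140 ≈ 0.657143.
Under H₀, SE = √(0.76·0.24/140) = √(0.00130286) = 0.036095.
z = (0.657143 − 0.76)/0.036095 = -0.102857/0.036095 = -2.8496.
p-value = 2·P(Z > 2.850) ≈ 0.0044.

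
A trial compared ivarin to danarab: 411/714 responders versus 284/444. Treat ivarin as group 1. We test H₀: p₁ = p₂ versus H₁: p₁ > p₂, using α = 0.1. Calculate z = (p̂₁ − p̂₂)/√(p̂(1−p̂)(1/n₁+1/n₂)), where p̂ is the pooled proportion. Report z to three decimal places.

z = -2.162

p̂₁ = 411/714 = 0.57563, p̂₂ = 284/444 = 0.63964.
Pooled p̂ = (411+284)/(714+444) = 695/1158 = 0.60017.
SE = √(p̂(1−p̂)(1/n₁+1/n₂)) = √(0.60017·0.39983·0.00365281) = √(0.000876549) = 0.02961.
z = (0.57563 − 0.63964)/0.02961 = -0.06401/0.02961 = -2.162.
p-value = P(Z > -2.162) ≈ 0.9847. With α = 0.1, fail to reject H₀.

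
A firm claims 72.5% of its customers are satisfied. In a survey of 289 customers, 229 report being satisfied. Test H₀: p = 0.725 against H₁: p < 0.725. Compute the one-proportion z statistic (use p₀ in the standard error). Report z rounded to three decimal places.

p̂ = 229/289 ≈ 0.792388.
Standard error under H₀: √(0.725×0.275/289) = 0.026266.
z = (0.792388 − 0.725)/0.026266 = 0.067388/0.026266 = 2.566.
p-value = P(Z < 2.566) ≈ 0.9949.

z = 2.566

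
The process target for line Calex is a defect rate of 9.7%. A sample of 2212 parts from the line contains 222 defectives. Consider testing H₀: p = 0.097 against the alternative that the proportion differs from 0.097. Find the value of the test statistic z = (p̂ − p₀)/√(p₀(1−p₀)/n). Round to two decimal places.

z = 0.53

p̂ = 222/2212 ≈ 0.10036.
SE = √(p₀(1−p₀)/n) = √(0.087591/2212) = 0.00629.
z = (0.10036 − 0.097)/0.00629 = 0.00336/0.00629 = 0.53.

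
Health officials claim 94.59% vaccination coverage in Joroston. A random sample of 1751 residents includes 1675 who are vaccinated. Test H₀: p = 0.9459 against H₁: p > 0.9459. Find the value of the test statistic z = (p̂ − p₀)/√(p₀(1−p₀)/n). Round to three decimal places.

z = 1.979

p̂ = 1675/1751 = 0.956596.
Standard error under H₀: √(0.9459×0.0541/1751) = 0.005406.
z = (0.956596 − 0.9459)/0.005406 = 0.010696/0.005406 = 1.979.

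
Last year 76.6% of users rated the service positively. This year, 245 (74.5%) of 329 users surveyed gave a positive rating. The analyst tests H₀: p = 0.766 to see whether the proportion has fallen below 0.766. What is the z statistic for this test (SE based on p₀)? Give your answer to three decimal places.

z = -0.913

p̂ = 245/329 ≈ 0.74468.
Under H₀, SE = √(0.766·0.234/329) = √(0.000544815) = 0.02334.
z = (0.74468 − 0.766)/0.02334 = -0.02132/0.02334 = -0.913.
p-value = P(Z < -0.913) ≈ 0.1805.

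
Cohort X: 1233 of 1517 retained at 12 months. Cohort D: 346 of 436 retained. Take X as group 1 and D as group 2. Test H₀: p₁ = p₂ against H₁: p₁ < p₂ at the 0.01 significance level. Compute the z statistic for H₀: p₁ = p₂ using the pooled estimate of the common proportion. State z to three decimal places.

z = 0.898

p̂₁ = 1233/1517 ≈ 0.812788, p̂₂ = 346/436 ≈ 0.793578.
Pooled p̂ = (1233+346)/(1517+436) = 1579/1953 = 0.808500.
SE = √(p̂(1−p̂)(1/n₁+1/n₂)) = √(0.808500·0.191500·0.00295277) = √(0.000457172) = 0.021382.
z = (0.812788 − 0.793578)/0.021382 = 0.019210/0.021382 = 0.898.
p-value = P(Z < 0.898) ≈ 0.8155. With α = 0.01, fail to reject H₀.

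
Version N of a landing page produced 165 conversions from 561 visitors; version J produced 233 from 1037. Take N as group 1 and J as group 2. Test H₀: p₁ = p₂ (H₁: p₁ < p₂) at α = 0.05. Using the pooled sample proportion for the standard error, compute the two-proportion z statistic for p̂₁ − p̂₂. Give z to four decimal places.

p̂₁ = 165/561 ≈ 0.294118, p̂₂ = 233/1037 ≈ 0.224687.
Pooled p̂ = (165+233)/(561+1037) = 398/1598 = 0.249061.
SE = √(0.18703 × 0.00274685) = 0.022666.
z = (0.294118 − 0.224687)/0.022666 = 0.069431/0.022666 = 3.0632.
p-value = P(Z < 3.063) ≈ 0.9989; since p > α = 0.05, fail to reject H₀.

z = 3.0632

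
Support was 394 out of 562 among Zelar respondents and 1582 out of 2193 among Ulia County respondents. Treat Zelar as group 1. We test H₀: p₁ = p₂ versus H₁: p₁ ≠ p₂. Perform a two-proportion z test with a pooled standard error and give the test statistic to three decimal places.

p̂₁ = 394/562 ≈ 0.70107, p̂₂ = 1582/2193 ≈ 0.72139.
Pooled p̂ = (394+1582)/(562+2193) = 1976/2755 = 0.71724.
SE = √(p̂(1−p̂)(1/n₁+1/n₂)) = √(0.71724·0.28276·0.00223536) = √(0.000453344) = 0.02129.
z = (0.70107 − 0.72139)/0.02129 = -0.02032/0.02129 = -0.954.
p-value = 2·P(Z > 0.954) ≈ 0.3399.

z = -0.954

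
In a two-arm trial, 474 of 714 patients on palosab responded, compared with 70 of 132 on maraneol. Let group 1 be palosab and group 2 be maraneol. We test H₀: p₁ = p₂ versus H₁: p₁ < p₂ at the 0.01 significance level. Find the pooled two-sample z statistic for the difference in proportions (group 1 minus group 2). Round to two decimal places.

p̂₁ = 474/714 ≈ 0.6639, p̂₂ = 70/132 ≈ 0.5303.
Pooled p̂ = (474+70)/(714+132) = 544/846 = 0.6430.
SE = √(p̂(1−p̂)(1/n₁+1/n₂)) = √(0.6430·0.3570·0.00897632) = √(0.00206046) = 0.0454.
z = (0.6639 − 0.5303)/0.0454 = 0.1336/0.0454 = 2.94.
p-value = P(Z < 2.942) ≈ 0.9984. With α = 0.01, fail to reject H₀.

z = 2.94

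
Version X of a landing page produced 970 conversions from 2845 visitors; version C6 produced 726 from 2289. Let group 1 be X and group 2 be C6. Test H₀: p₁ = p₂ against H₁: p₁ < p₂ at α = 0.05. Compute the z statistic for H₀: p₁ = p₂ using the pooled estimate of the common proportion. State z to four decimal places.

p̂₁ = 970/2845 ≈ 0.340949, p̂₂ = 726/2289 ≈ 0.317169.
Pooled p̂ = (970+726)/(2845+2289) = 1696/5134 = 0.330347.
SE = √(p̂(1−p̂)(1/n₁+1/n₂)) = √(0.330347·0.669653·0.000788366) = √(0.000174401) = 0.013206.
z = (0.340949 − 0.317169)/0.013206 = 0.023780/0.013206 = 1.8007.
p-value = P(Z < 1.801) ≈ 0.9641. With α = 0.05, fail to reject H₀.

z = 1.8007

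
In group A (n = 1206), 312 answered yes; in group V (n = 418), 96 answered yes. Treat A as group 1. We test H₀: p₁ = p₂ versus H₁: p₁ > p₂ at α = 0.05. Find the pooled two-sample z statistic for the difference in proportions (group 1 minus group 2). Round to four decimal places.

z = 1.1797

p̂₁ = 312/1206 ≈ 0.258706, p̂₂ = 96/418 ≈ 0.229665.
Pooled p̂ = (312+96)/(1206+418) = 408/1624 = 0.251232.
SE = √(0.188114 × 0.00322153) = 0.024617.
z = (0.258706 − 0.229665)/0.024617 = 0.029041/0.024617 = 1.1797.
p-value = P(Z > 1.180) ≈ 0.1191. With α = 0.05, fail to reject H₀.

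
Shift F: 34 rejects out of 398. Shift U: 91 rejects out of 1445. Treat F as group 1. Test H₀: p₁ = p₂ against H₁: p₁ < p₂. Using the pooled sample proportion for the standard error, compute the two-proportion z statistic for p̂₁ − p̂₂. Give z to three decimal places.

z = 1.577

p̂₁ = 34/398 = 0.085427, p̂₂ = 91/1445 = 0.062976.
Pooled p̂ = (34+91)/(398+1445) = 125/1843 = 0.067824.
SE = √(p̂(1−p̂)(1/n₁+1/n₂)) = √(0.067824·0.932176·0.0032046) = √(0.000202608) = 0.014234.
z = (0.085427 − 0.062976)/0.014234 = 0.022451/0.014234 = 1.577.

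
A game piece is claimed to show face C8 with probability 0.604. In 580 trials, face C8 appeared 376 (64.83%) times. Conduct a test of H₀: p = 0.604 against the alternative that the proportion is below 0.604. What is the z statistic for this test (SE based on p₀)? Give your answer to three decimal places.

p̂ = 376/580 ≈ 0.64828.
Under H₀, SE = √(0.604·0.396/580) = √(0.000412386) = 0.02031.
z = (0.64828 − 0.604)/0.02031 = 0.04428/0.02031 = 2.180.

z = 2.180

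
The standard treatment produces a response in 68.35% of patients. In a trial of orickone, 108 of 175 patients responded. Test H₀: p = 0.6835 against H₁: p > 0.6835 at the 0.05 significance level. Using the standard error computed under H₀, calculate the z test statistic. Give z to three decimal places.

p̂ = 108/175 = 0.61714.
Standard error under H₀: √(0.6835×0.3165/175) = 0.03516.
z = (0.61714 − 0.6835)/0.03516 = -0.06636/0.03516 = -1.887.
p-value = P(Z > -1.887) ≈ 0.9704, so at α = 0.05 we fail to reject H₀.

z = -1.887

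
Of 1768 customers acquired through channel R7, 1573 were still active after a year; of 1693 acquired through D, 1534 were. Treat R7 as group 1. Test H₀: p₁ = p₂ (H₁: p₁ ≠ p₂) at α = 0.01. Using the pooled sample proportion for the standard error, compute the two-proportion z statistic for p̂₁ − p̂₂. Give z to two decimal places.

z = -1.59

p̂₁ = 1573/1768 = 0.8897, p̂₂ = 1534/1693 = 0.9061.
Pooled p̂ = (1573+1534)/(1768+1693) = 3107/3461 = 0.8977.
SE = √(0.0918209 × 0.00115628) = 0.0103.
z = (0.8897 − 0.9061)/0.0103 = -0.0164/0.0103 = -1.59.
Two-sided p-value ≈ 2·Φ(−1.589) = 0.1119; since p > α = 0.01, fail to reject H₀.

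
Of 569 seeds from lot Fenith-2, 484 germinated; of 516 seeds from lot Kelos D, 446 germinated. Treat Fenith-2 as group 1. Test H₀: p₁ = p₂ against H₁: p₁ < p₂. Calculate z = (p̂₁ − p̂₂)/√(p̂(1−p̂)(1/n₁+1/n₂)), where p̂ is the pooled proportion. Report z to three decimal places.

z = -0.645

p̂₁ = 484/569 = 0.85062, p̂₂ = 446/516 = 0.86434.
Pooled p̂ = (484+446)/(569+516) = 930/1085 = 0.85714.
SE = √(0.122449 × 0.00369545) = 0.02127.
z = (0.85062 − 0.86434)/0.02127 = -0.01372/0.02127 = -0.645.
p-value = P(Z < -0.645) ≈ 0.2594.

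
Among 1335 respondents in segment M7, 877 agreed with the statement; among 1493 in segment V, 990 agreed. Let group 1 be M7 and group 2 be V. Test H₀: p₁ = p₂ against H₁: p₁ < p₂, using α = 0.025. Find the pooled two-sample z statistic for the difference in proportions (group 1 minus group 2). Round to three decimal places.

z = -0.346

p̂₁ = 877/1335 = 0.656929, p̂₂ = 990/1493 = 0.663094.
Pooled p̂ = (877+990)/(1335+1493) = 1867/2828 = 0.660184.
SE = √(0.224341 × 0.00141886) = 0.017841.
z = (0.656929 − 0.663094)/0.017841 = -0.006165/0.017841 = -0.346.
p-value = P(Z < -0.346) ≈ 0.3648, so at α = 0.025 we fail to reject H₀.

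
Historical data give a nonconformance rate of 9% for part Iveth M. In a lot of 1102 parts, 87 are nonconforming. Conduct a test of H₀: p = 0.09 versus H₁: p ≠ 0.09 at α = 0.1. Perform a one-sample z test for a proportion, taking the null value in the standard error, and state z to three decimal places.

z = -1.282

p̂ = 87/1102 = 0.07895.
Under H₀, SE = √(0.09·0.91/1102) = √(7.43194e-05) = 0.00862.
z = (0.07895 − 0.09)/0.00862 = -0.01105/0.00862 = -1.282.
Two-sided p-value ≈ 2·Φ(−1.282) = 0.1998. With α = 0.1, fail to reject H₀.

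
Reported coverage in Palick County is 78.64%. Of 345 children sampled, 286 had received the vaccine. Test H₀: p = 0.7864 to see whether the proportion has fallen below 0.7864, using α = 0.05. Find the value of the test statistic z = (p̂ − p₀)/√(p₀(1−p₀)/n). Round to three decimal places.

p̂ = 286/345 = 0.82899.
Standard error under H₀: √(0.7864×0.2136/345) = 0.02207.
z = (0.82899 − 0.7864)/0.02207 = 0.04259/0.02207 = 1.930.
p-value = P(Z < 1.930) ≈ 0.9732; since p > α = 0.05, fail to reject H₀.

z = 1.930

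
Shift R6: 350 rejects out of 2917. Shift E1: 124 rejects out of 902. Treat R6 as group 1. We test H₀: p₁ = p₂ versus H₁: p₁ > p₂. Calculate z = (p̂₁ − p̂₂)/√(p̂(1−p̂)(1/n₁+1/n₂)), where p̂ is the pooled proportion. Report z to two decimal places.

p̂₁ = 350/2917 = 0.1200, p̂₂ = 124/902 = 0.1375.
Pooled p̂ = (350+124)/(2917+902) = 474/3819 = 0.1241.
SE = √(0.108711 × 0.00145147) = 0.0126.
z = (0.1200 − 0.1375)/0.0126 = -0.0175/0.0126 = -1.39.

z = -1.39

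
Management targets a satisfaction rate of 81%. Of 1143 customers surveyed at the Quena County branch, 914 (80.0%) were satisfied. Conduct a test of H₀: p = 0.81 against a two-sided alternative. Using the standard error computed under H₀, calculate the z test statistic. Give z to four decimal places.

z = -0.8920

p̂ = 914/1143 = 0.7996500.
Standard error under H₀: √(0.81×0.19/1143) = 0.0116037.
z = (0.7996500 − 0.81)/0.0116037 = -0.0103500/0.0116037 = -0.8920.
Two-sided p-value ≈ 2·Φ(−0.892) = 0.3724.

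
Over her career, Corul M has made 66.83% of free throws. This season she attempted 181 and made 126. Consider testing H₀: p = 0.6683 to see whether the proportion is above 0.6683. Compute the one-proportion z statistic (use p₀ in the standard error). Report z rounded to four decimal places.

p̂ = 126/181 ≈ 0.696133.
SE = √(p₀(1−p₀)/n) = √(0.22168/181) = 0.034996.
z = (0.696133 − 0.6683)/0.034996 = 0.027833/0.034996 = 0.7953.

z = 0.7953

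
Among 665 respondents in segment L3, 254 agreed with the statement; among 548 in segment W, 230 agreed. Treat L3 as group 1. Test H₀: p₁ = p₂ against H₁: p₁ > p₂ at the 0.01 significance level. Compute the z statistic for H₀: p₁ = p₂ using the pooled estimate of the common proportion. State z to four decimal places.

p̂₁ = 254/665 ≈ 0.381955, p̂₂ = 230/548 ≈ 0.419708.
Pooled p̂ = (254+230)/(665+548) = 484/1213 = 0.399011.
SE = √(0.239801 × 0.00332858) = 0.028252.
z = (0.381955 − 0.419708)/0.028252 = -0.037753/0.028252 = -1.3363.
p-value = P(Z > -1.336) ≈ 0.9093. With α = 0.01, fail to reject H₀.

z = -1.3363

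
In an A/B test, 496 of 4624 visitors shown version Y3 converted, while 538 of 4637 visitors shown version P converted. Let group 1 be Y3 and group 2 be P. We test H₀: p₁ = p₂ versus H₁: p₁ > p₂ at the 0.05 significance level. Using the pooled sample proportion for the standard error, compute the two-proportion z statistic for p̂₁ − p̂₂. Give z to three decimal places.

p̂₁ = 496/4624 ≈ 0.107266, p̂₂ = 538/4637 ≈ 0.116023.
Pooled p̂ = (496+538)/(4624+4637) = 1034/9261 = 0.111651.
SE = √(p̂(1−p̂)(1/n₁+1/n₂)) = √(0.111651·0.888349·0.00043192) = √(4.284e-05) = 0.006545.
z = (0.107266 − 0.116023)/0.006545 = -0.008757/0.006545 = -1.338.
p-value = P(Z > -1.338) ≈ 0.9095; since p > α = 0.05, fail to reject H₀.

z = -1.338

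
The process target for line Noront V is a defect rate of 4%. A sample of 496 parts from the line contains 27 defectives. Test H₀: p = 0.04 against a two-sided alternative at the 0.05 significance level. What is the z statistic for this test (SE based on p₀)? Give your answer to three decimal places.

z = 1.641

p̂ = 27/496 ≈ 0.05444.
SE = √(p₀(1−p₀)/n) = √(0.0384/496) = 0.00880.
z = (0.05444 − 0.04)/0.00880 = 0.01444/0.00880 = 1.641.
Two-sided p-value ≈ 2·Φ(−1.641) = 0.1009; since p > α = 0.05, fail to reject H₀.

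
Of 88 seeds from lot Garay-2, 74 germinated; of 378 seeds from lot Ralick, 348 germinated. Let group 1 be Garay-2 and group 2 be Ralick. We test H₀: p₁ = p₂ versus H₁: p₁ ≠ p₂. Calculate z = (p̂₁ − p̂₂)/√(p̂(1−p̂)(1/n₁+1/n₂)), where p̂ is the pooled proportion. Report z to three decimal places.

z = -2.304

p̂₁ = 74/88 = 0.840909, p̂₂ = 348/378 = 0.920635.
Pooled p̂ = (74+348)/(88+378) = 422/466 = 0.905579.
SE = √(0.0855054 × 0.0140091) = 0.034610.
z = (0.840909 − 0.920635)/0.034610 = -0.079726/0.034610 = -2.304.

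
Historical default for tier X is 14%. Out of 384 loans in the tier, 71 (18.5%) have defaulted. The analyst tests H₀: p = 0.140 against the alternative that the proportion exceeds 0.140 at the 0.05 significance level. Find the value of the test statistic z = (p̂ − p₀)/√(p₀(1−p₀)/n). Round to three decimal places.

p̂ = 71/384 = 0.18490.
Standard error under H₀: √(0.14×0.86/384) = 0.01771.
z = (0.18490 − 0.14)/0.01771 = 0.04490/0.01771 = 2.535.
p-value = P(Z > 2.535) ≈ 0.0056. With α = 0.05, reject H₀.

z = 2.535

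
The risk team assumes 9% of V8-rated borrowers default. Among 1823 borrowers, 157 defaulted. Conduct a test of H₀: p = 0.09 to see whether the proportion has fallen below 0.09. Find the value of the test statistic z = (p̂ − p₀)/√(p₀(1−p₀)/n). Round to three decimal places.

z = -0.579

p̂ = 157/1823 = 0.08612.
Under H₀, SE = √(0.09·0.91/1823) = √(4.49259e-05) = 0.00670.
z = (0.08612 − 0.09)/0.00670 = -0.00388/0.00670 = -0.579.
p-value = P(Z < -0.579) ≈ 0.2814.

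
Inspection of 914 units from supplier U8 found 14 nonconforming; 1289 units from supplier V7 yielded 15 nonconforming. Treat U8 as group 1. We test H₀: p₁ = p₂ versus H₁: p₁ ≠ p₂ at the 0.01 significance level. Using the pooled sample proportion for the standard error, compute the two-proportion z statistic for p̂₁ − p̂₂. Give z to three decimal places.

p̂₁ = 14/914 = 0.015317, p̂₂ = 15/1289 = 0.011637.
Pooled p̂ = (14+15)/(914+1289) = 29/2203 = 0.013164.
SE = √(0.0129906 × 0.00186989) = 0.004929.
z = (0.015317 − 0.011637)/0.004929 = 0.003680/0.004929 = 0.747.
p-value = 2·P(Z > 0.747) ≈ 0.4552; since p > α = 0.01, fail to reject H₀.

z = 0.747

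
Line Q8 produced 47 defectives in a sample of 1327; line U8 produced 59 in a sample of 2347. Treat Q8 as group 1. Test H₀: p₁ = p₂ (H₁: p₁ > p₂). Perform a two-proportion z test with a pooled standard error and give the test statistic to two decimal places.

z = 1.79

p̂₁ = 47/1327 = 0.03542, p̂₂ = 59/2347 = 0.02514.
Pooled p̂ = (47+59)/(1327+2347) = 106/3674 = 0.02885.
SE = √(p̂(1−p̂)(1/n₁+1/n₂)) = √(0.02885·0.97115·0.00117966) = √(3.30527e-05) = 0.00575.
z = (0.03542 − 0.02514)/0.00575 = 0.01028/0.00575 = 1.79.
p-value = P(Z > 1.788) ≈ 0.0369.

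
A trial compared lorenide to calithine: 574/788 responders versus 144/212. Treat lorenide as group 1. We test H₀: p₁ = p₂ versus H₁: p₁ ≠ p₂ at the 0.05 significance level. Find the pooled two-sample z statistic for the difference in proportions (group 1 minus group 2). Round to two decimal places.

z = 1.41

p̂₁ = 574/788 = 0.7284, p̂₂ = 144/212 = 0.6792.
Pooled p̂ = (574+144)/(788+212) = 718/1000 = 0.7180.
SE = √(0.202476 × 0.00598602) = 0.0348.
z = (0.7284 − 0.6792)/0.0348 = 0.0492/0.0348 = 1.41.
Two-sided p-value ≈ 2·Φ(−1.413) = 0.1578, so at α = 0.05 we fail to reject H₀.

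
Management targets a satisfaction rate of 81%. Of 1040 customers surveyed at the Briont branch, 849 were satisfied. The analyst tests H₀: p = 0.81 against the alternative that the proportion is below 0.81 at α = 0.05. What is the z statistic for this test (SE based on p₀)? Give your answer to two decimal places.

p̂ = 849/1040 ≈ 0.8163.
Under H₀, SE = √(0.81·0.19/1040) = √(0.000147981) = 0.0122.
z = (0.8163 − 0.81)/0.0122 = 0.0063/0.0122 = 0.52.
p-value = P(Z < 0.522) ≈ 0.6991. With α = 0.05, fail to reject H₀.

z = 0.52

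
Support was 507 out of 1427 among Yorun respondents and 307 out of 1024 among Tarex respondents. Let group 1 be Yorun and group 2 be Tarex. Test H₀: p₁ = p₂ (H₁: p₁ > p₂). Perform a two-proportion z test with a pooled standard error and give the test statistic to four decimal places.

p̂₁ = 507/1427 ≈ 0.355291, p̂₂ = 307/1024 ≈ 0.299805.
Pooled p̂ = (507+307)/(1427+1024) = 814/2451 = 0.332109.
SE = √(p̂(1−p̂)(1/n₁+1/n₂)) = √(0.332109·0.667891·0.00167733) = √(0.000372054) = 0.019289.
z = (0.355291 − 0.299805)/0.019289 = 0.055486/0.019289 = 2.8766.
p-value = P(Z > 2.877) ≈ 0.0020.

z = 2.8766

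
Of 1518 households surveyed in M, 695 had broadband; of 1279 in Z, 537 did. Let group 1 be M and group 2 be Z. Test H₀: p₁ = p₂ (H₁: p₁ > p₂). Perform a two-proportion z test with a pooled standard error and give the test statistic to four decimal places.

z = 2.0156

p̂₁ = 695/1518 = 0.457839, p̂₂ = 537/1279 = 0.419859.
Pooled p̂ = (695+537)/(1518+1279) = 1232/2797 = 0.440472.
SE = √(p̂(1−p̂)(1/n₁+1/n₂)) = √(0.440472·0.559528·0.00144062) = √(0.000355051) = 0.018843.
z = (0.457839 − 0.419859)/0.018843 = 0.037980/0.018843 = 2.0156.
p-value = P(Z > 2.016) ≈ 0.0219.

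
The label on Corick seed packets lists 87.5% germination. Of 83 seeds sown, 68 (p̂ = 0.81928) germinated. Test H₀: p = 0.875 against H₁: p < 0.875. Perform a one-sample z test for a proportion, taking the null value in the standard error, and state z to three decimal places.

p̂ = 68/83 ≈ 0.81928.
Under H₀, SE = √(0.875·0.125/83) = √(0.00131777) = 0.03630.
z = (0.81928 − 0.875)/0.03630 = -0.05572/0.03630 = -1.535.

z = -1.535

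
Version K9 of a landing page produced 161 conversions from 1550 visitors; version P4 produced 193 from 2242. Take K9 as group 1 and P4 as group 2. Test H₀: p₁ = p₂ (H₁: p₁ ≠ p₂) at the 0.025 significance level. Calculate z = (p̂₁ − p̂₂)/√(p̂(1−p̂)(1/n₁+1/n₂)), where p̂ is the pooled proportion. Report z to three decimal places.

p̂₁ = 161/1550 = 0.10387, p̂₂ = 193/2242 = 0.08608.
Pooled p̂ = (161+193)/(1550+2242) = 354/3792 = 0.09335.
SE = √(0.0846394 × 0.00109119) = 0.00961.
z = (0.10387 − 0.08608)/0.00961 = 0.01779/0.00961 = 1.851.
p-value = 2·P(Z > 1.851) ≈ 0.0642, so at α = 0.025 we fail to reject H₀.

z = 1.851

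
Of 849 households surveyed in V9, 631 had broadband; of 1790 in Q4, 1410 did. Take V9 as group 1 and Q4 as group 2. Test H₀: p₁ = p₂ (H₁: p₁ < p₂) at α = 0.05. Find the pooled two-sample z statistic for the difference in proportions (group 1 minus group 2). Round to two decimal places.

p̂₁ = 631/849 ≈ 0.74323, p̂₂ = 1410/1790 ≈ 0.78771.
Pooled p̂ = (631+1410)/(849+1790) = 2041/2639 = 0.77340.
SE = √(p̂(1−p̂)(1/n₁+1/n₂)) = √(0.77340·0.22660·0.00173652) = √(0.00030433) = 0.01745.
z = (0.74323 − 0.78771)/0.01745 = -0.04448/0.01745 = -2.55.
p-value = P(Z < -2.550) ≈ 0.0054; since p < α = 0.05, reject H₀.

z = -2.55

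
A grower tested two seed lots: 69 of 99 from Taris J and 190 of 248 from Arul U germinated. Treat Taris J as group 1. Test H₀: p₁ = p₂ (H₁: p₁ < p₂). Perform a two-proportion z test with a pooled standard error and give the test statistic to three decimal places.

p̂₁ = 69/99 ≈ 0.69697, p̂₂ = 190/248 ≈ 0.76613.
Pooled p̂ = (69+190)/(99+248) = 259/347 = 0.74640.
SE = √(0.189288 × 0.0141333) = 0.05172.
z = (0.69697 − 0.76613)/0.05172 = -0.06916/0.05172 = -1.337.

z = -1.337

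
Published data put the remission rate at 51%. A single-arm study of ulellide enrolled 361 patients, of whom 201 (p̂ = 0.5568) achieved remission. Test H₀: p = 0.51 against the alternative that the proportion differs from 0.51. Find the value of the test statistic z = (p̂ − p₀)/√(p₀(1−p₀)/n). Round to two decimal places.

p̂ = 201/361 ≈ 0.5568.
Standard error under H₀: √(0.51×0.49/361) = 0.0263.
z = (0.5568 − 0.51)/0.0263 = 0.0468/0.0263 = 1.78.
Two-sided p-value ≈ 2·Φ(−1.778) = 0.0754.

z = 1.78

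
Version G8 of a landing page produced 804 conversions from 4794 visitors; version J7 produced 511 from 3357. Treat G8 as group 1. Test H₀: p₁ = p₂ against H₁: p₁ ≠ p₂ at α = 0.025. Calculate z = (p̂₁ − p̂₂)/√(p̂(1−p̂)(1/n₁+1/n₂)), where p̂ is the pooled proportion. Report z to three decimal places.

p̂₁ = 804/4794 = 0.16771, p̂₂ = 511/3357 = 0.15222.
Pooled p̂ = (804+511)/(4794+3357) = 1315/8151 = 0.16133.
SE = √(p̂(1−p̂)(1/n₁+1/n₂)) = √(0.16133·0.83867·0.000506479) = √(6.85279e-05) = 0.00828.
z = (0.16771 − 0.15222)/0.00828 = 0.01549/0.00828 = 1.871.
Two-sided p-value ≈ 2·Φ(−1.871) = 0.0613; since p > α = 0.025, fail to reject H₀.

z = 1.871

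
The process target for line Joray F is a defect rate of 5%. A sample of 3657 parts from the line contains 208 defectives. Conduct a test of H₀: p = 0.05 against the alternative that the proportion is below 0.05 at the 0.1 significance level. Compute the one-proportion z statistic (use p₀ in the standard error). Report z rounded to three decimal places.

z = 1.908

p̂ = 208/3657 = 0.056877.
Standard error under H₀: √(0.05×0.95/3657) = 0.003604.
z = (0.056877 − 0.05)/0.003604 = 0.006877/0.003604 = 1.908.
p-value = P(Z < 1.908) ≈ 0.9718; since p > α = 0.1, fail to reject H₀.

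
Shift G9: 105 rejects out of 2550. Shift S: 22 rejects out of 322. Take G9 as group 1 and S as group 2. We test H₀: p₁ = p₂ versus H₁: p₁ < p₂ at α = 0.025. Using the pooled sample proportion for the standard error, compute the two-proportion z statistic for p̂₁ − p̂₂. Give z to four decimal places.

z = -2.2327

p̂₁ = 105/2550 ≈ 0.041176, p̂₂ = 22/322 ≈ 0.068323.
Pooled p̂ = (105+22)/(2550+322) = 127/2872 = 0.044220.
SE = √(p̂(1−p̂)(1/n₁+1/n₂)) = √(0.044220·0.955780·0.00349775) = √(0.000147831) = 0.012159.
z = (0.041176 − 0.068323)/0.012159 = -0.027147/0.012159 = -2.2327.
p-value = P(Z < -2.233) ≈ 0.0128; since p < α = 0.025, reject H₀.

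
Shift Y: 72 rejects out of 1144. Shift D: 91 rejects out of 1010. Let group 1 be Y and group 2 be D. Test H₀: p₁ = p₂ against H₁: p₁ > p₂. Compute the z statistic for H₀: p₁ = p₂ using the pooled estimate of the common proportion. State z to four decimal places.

z = -2.3786

p̂₁ = 72/1144 ≈ 0.0629371, p̂₂ = 91/1010 ≈ 0.0900990.
Pooled p̂ = (72+91)/(1144+1010) = 163/2154 = 0.0756732.
SE = √(0.0699467 × 0.00186422) = 0.0114191.
z = (0.0629371 − 0.0900990)/0.0114191 = -0.0271619/0.0114191 = -2.3786.
p-value = P(Z > -2.379) ≈ 0.9913.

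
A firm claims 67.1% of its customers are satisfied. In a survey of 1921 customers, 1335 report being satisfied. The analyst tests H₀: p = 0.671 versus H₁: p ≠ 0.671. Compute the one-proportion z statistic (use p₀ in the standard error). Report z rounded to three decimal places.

p̂ = 1335/1921 = 0.69495.
Standard error under H₀: √(0.671×0.329/1921) = 0.01072.
z = (0.69495 − 0.671)/0.01072 = 0.02395/0.01072 = 2.234.
p-value = 2·P(Z > 2.234) ≈ 0.0255.

z = 2.234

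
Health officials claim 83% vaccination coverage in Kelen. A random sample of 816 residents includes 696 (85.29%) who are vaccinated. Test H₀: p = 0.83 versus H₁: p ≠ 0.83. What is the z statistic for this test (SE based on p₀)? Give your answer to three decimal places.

p̂ = 696/816 = 0.852941.
Under H₀, SE = √(0.83·0.17/816) = √(0.000172917) = 0.013150.
z = (0.852941 − 0.83)/0.013150 = 0.022941/0.013150 = 1.745.

z = 1.745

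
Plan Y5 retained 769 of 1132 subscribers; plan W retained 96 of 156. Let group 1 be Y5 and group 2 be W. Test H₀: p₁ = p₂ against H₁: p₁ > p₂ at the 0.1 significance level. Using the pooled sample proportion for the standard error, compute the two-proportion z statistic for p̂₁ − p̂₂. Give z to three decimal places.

p̂₁ = 769/1132 ≈ 0.67933, p̂₂ = 96/156 ≈ 0.61538.
Pooled p̂ = (769+96)/(1132+156) = 865/1288 = 0.67158.
SE = √(p̂(1−p̂)(1/n₁+1/n₂)) = √(0.67158·0.32842·0.00729365) = √(0.00160868) = 0.04011.
z = (0.67933 − 0.61538)/0.04011 = 0.06395/0.04011 = 1.594.
p-value = P(Z > 1.594) ≈ 0.0554. With α = 0.1, reject H₀.

z = 1.594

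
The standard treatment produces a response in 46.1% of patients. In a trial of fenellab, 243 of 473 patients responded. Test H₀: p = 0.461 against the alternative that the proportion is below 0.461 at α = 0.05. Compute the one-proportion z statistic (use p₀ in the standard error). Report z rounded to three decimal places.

z = 2.301

p̂ = 243/473 = 0.51374.
Standard error under H₀: √(0.461×0.539/473) = 0.02292.
z = (0.51374 − 0.461)/0.02292 = 0.05274/0.02292 = 2.301.
p-value = P(Z < 2.301) ≈ 0.9893. With α = 0.05, fail to reject H₀.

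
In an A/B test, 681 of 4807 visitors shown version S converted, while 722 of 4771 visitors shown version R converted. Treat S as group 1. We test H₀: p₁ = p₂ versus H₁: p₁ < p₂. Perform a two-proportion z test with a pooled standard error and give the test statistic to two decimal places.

z = -1.34

p̂₁ = 681/4807 = 0.14167, p̂₂ = 722/4771 = 0.15133.
Pooled p̂ = (681+722)/(4807+4771) = 1403/9578 = 0.14648.
SE = √(p̂(1−p̂)(1/n₁+1/n₂)) = √(0.14648·0.85352·0.00041763) = √(5.2214e-05) = 0.00723.
z = (0.14167 − 0.15133)/0.00723 = -0.00966/0.00723 = -1.34.
p-value = P(Z < -1.337) ≈ 0.0906.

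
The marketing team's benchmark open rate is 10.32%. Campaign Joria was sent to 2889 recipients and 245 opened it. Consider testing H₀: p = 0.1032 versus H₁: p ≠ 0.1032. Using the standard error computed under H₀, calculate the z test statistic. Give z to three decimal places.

z = -3.250

p̂ = 245/2889 ≈ 0.084804.
SE = √(p₀(1−p₀)/n) = √(0.09255/2889) = 0.005660.
z = (0.084804 − 0.1032)/0.005660 = -0.018396/0.005660 = -3.250.
Two-sided p-value ≈ 2·Φ(−3.250) = 0.0012.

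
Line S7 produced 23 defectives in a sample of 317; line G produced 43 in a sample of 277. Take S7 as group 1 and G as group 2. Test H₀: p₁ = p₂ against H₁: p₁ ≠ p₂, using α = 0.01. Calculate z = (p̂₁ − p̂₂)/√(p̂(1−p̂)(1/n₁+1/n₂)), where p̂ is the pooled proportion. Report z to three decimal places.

p̂₁ = 23/317 ≈ 0.072555, p̂₂ = 43/277 ≈ 0.155235.
Pooled p̂ = (23+43)/(317+277) = 66/594 = 0.111111.
SE = √(0.0987654 × 0.00676468) = 0.025848.
z = (0.072555 − 0.155235)/0.025848 = -0.082680/0.025848 = -3.199.
Two-sided p-value ≈ 2·Φ(−3.199) = 0.0014. With α = 0.01, reject H₀.

z = -3.199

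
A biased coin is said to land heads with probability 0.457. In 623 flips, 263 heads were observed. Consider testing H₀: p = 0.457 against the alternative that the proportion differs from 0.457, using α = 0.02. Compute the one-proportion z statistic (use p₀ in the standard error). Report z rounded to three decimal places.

z = -1.746

p̂ = 263/623 ≈ 0.42215.
Standard error under H₀: √(0.457×0.543/623) = 0.01996.
z = (0.42215 − 0.457)/0.01996 = -0.03485/0.01996 = -1.746.
Two-sided p-value ≈ 2·Φ(−1.746) = 0.0808; since p > α = 0.02, fail to reject H₀.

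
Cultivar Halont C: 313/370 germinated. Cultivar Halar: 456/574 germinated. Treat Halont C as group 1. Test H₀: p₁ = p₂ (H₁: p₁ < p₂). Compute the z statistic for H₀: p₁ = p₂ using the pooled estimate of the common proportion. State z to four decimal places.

p̂₁ = 313/370 ≈ 0.845946, p̂₂ = 456/574 ≈ 0.794425.
Pooled p̂ = (313+456)/(370+574) = 769/944 = 0.814619.
SE = √(0.151015 × 0.00444486) = 0.025908.
z = (0.845946 − 0.794425)/0.025908 = 0.051521/0.025908 = 1.9886.
p-value = P(Z < 1.989) ≈ 0.9766.

z = 1.9886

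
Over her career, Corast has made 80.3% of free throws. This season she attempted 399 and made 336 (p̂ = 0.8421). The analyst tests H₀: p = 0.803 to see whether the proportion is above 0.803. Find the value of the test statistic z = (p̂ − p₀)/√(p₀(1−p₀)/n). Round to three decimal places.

p̂ = 336/399 = 0.84211.
SE = √(p₀(1−p₀)/n) = √(0.15819/399) = 0.01991.
z = (0.84211 − 0.803)/0.01991 = 0.03911/0.01991 = 1.964.

z = 1.964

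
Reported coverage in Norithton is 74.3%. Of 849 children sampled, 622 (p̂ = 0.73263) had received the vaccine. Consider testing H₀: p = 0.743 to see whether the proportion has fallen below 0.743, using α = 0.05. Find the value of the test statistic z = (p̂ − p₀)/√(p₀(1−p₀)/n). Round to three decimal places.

z = -0.692

p̂ = 622/849 = 0.732627.
Under H₀, SE = √(0.743·0.257/849) = √(0.000224913) = 0.014997.
z = (0.732627 − 0.743)/0.014997 = -0.010373/0.014997 = -0.692.
p-value = P(Z < -0.692) ≈ 0.2446; since p > α = 0.05, fail to reject H₀.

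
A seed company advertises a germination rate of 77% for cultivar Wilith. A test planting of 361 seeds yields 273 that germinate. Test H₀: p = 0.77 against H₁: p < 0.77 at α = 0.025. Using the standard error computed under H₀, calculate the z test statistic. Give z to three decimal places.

z = -0.622

p̂ = 273/361 = 0.75623.
Standard error under H₀: √(0.77×0.23/361) = 0.02215.
z = (0.75623 − 0.77)/0.02215 = -0.01377/0.02215 = -0.622.
p-value = P(Z < -0.622) ≈ 0.2671, so at α = 0.025 we fail to reject H₀.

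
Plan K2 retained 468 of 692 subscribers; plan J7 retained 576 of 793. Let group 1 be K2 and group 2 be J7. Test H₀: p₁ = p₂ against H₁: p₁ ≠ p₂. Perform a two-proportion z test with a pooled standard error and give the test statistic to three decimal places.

z = -2.106

p̂₁ = 468/692 ≈ 0.67630, p̂₂ = 576/793 ≈ 0.72636.
Pooled p̂ = (468+576)/(692+793) = 1044/1485 = 0.70303.
SE = √(p̂(1−p̂)(1/n₁+1/n₂)) = √(0.70303·0.29697·0.00270612) = √(0.00056498) = 0.02377.
z = (0.67630 − 0.72636)/0.02377 = -0.05006/0.02377 = -2.106.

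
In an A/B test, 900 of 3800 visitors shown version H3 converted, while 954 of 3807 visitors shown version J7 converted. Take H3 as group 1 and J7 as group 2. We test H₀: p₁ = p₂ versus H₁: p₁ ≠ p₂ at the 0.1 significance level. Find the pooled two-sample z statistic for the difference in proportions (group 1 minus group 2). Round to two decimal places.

z = -1.40

p̂₁ = 900/3800 = 0.23684, p̂₂ = 954/3807 = 0.25059.
Pooled p̂ = (900+954)/(3800+3807) = 1854/7607 = 0.24372.
SE = √(0.184322 × 0.000525832) = 0.00984.
z = (0.23684 − 0.25059)/0.00984 = -0.01375/0.00984 = -1.40.
Two-sided p-value ≈ 2·Φ(−1.397) = 0.1625. With α = 0.1, fail to reject H₀.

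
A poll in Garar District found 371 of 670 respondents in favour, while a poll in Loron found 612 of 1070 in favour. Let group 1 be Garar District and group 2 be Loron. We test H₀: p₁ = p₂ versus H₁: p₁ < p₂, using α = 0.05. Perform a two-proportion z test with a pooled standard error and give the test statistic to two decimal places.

z = -0.75

p̂₁ = 371/670 ≈ 0.5537, p̂₂ = 612/1070 ≈ 0.5720.
Pooled p̂ = (371+612)/(670+1070) = 983/1740 = 0.5649.
SE = √(p̂(1−p̂)(1/n₁+1/n₂)) = √(0.5649·0.4351·0.00242712) = √(0.000596543) = 0.0244.
z = (0.5537 − 0.5720)/0.0244 = -0.0183/0.0244 = -0.75.
p-value = P(Z < -0.746) ≈ 0.2277; since p > α = 0.05, fail to reject H₀.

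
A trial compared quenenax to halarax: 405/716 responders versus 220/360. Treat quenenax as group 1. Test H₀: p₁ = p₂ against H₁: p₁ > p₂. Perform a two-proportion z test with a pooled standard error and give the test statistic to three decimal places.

z = -1.426

p̂₁ = 405/716 = 0.56564, p̂₂ = 220/360 = 0.61111.
Pooled p̂ = (405+220)/(716+360) = 625/1076 = 0.58086.
SE = √(p̂(1−p̂)(1/n₁+1/n₂)) = √(0.58086·0.41914·0.00417443) = √(0.00101632) = 0.03188.
z = (0.56564 − 0.61111)/0.03188 = -0.04547/0.03188 = -1.426.
p-value = P(Z > -1.426) ≈ 0.9231.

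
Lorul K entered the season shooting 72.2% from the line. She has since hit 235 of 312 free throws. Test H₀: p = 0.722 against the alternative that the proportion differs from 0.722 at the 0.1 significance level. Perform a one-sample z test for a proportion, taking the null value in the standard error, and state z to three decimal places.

z = 1.230

p̂ = 235/312 ≈ 0.753205.
Under H₀, SE = √(0.722·0.278/312) = √(0.000643321) = 0.025364.
z = (0.753205 − 0.722)/0.025364 = 0.031205/0.025364 = 1.230.
Two-sided p-value ≈ 2·Φ(−1.230) = 0.2186; since p > α = 0.1, fail to reject H₀.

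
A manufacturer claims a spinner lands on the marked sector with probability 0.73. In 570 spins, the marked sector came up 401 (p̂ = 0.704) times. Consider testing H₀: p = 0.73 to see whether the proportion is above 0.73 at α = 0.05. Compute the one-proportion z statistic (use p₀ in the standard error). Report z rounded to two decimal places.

p̂ = 401/570 ≈ 0.7035.
Standard error under H₀: √(0.73×0.27/570) = 0.0186.
z = (0.7035 − 0.73)/0.0186 = -0.0265/0.0186 = -1.42.
p-value = P(Z > -1.425) ≈ 0.9229, so at α = 0.05 we fail to reject H₀.

z = -1.42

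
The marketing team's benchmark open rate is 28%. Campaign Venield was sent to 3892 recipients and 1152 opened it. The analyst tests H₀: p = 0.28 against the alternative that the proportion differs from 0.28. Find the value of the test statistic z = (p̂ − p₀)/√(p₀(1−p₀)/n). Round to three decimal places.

p̂ = 1152/3892 ≈ 0.295992.
Under H₀, SE = √(0.28·0.72/3892) = √(5.17986e-05) = 0.007197.
z = (0.295992 − 0.28)/0.007197 = 0.015992/0.007197 = 2.222.
Two-sided p-value ≈ 2·Φ(−2.222) = 0.0263.

z = 2.222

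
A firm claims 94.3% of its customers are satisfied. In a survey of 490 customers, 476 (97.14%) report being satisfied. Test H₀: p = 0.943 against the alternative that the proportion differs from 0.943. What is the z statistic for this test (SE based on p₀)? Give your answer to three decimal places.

z = 2.714

p̂ = 476/490 ≈ 0.971429.
Standard error under H₀: √(0.943×0.057/490) = 0.010474.
z = (0.971429 − 0.943)/0.010474 = 0.028429/0.010474 = 2.714.
p-value = 2·P(Z > 2.714) ≈ 0.0066.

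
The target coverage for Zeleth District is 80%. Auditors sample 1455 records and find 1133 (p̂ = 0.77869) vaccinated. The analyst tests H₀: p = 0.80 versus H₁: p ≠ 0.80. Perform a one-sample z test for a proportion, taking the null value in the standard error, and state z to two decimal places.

p̂ = 1133/1455 ≈ 0.7787.
SE = √(p₀(1−p₀)/n) = √(0.16/1455) = 0.0105.
z = (0.7787 − 0.8)/0.0105 = -0.0213/0.0105 = -2.03.
Two-sided p-value ≈ 2·Φ(−2.032) = 0.0422.

z = -2.03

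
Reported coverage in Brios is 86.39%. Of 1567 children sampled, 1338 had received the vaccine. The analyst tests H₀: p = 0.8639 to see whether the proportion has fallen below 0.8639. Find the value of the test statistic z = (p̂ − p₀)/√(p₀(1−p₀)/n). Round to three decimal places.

p̂ = 1338/1567 = 0.85386.
SE = √(p₀(1−p₀)/n) = √(0.11758/1567) = 0.00866.
z = (0.85386 − 0.8639)/0.00866 = -0.01004/0.00866 = -1.159.

z = -1.159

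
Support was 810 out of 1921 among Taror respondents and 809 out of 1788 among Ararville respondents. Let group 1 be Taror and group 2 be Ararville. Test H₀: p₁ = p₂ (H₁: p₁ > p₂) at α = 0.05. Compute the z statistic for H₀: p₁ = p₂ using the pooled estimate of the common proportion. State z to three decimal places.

p̂₁ = 810/1921 = 0.42166, p̂₂ = 809/1788 = 0.45246.
Pooled p̂ = (810+809)/(1921+1788) = 1619/3709 = 0.43651.
SE = √(0.245968 × 0.00107985) = 0.01630.
z = (0.42166 − 0.45246)/0.01630 = -0.03080/0.01630 = -1.890.
p-value = P(Z > -1.890) ≈ 0.9706; since p > α = 0.05, fail to reject H₀.

z = -1.890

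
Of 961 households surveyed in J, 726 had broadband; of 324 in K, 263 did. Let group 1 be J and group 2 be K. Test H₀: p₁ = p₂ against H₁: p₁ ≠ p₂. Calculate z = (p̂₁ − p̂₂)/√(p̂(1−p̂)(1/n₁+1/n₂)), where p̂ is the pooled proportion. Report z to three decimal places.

p̂₁ = 726/961 = 0.75546, p̂₂ = 263/324 = 0.81173.
Pooled p̂ = (726+263)/(961+324) = 989/1285 = 0.76965.
SE = √(p̂(1−p̂)(1/n₁+1/n₂)) = √(0.76965·0.23035·0.004127) = √(0.000731672) = 0.02705.
z = (0.75546 − 0.81173)/0.02705 = -0.05627/0.02705 = -2.080.
Two-sided p-value ≈ 2·Φ(−2.080) = 0.0375.

z = -2.080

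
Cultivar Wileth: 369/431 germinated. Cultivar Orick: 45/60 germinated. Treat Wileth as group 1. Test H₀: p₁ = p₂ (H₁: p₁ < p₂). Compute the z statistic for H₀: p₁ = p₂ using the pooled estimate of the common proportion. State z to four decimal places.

p̂₁ = 369/431 = 0.856148, p̂₂ = 45/60 = 0.750000.
Pooled p̂ = (369+45)/(431+60) = 414/491 = 0.843177.
SE = √(0.132229 × 0.0189869) = 0.050106.
z = (0.856148 − 0.750000)/0.050106 = 0.106148/0.050106 = 2.1185.
p-value = P(Z < 2.118) ≈ 0.9829.

z = 2.1185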